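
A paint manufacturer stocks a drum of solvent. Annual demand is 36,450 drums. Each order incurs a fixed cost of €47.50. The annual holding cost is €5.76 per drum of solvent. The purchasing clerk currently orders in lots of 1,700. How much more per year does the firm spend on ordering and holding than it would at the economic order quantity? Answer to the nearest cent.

EOQ = √(2DS/H) = √(2 × 36,450 × 47.5 / 5.76) ≈ 775.35.
Cost at Q* = (D/Q*)S + (Q*/2)H = √(2DSH) ≈ €4,466.03.
Cost at Q = 1,700: (36,450/1,700)×47.5 + (1,700/2)×5.76 = €1,018.46 + €4,896.00 = €5,914.46.
Excess = €5,914.46 − €4,466.03 = €1,448.42.

Extra cost ≈ €1,448.42 per year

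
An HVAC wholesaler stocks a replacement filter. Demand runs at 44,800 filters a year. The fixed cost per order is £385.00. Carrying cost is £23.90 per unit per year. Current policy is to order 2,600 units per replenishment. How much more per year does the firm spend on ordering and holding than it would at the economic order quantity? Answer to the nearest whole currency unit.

EOQ = √(2DS/H) = √(2 × 44,800 × 385 / 23.9) ≈ 1201.39.
Cost at Q* = (D/Q*)S + (Q*/2)H = √(2DSH) ≈ £28,713.31.
Cost at Q = 2,600: (44,800/2,600)×385 + (2,600/2)×23.9 = £6,633.85 + £31,070.00 = £37,703.85.
Excess = £37,703.85 − £28,713.31 = £8,990.53.

Extra cost ≈ £8,991 per year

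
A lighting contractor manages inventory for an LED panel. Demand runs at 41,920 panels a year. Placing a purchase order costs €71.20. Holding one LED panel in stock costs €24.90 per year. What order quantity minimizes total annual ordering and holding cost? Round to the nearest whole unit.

EOQ = √(2DS / H) = √(2 × 41,920 × 71.2 / 24.9).
= √(5,969,408 / 24.9) = √239,735.261 ≈ 489.628.

Q* ≈ 490 panels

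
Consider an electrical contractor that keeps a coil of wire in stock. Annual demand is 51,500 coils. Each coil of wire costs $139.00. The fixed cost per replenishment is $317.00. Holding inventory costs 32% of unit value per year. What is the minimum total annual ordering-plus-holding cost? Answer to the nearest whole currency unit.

TC* ≈ $38,109

Holding cost H = 0.32 × $139.00 = $44.4800 per unit per year.
The optimal lot size = √(2DS/H) = √(2 × 51,500 × 317 / 44.48) ≈ 856.77.
At Q*, ordering cost (D/Q*)S equals holding cost (Q*/2)H, each = √(DSH/2).
Minimum total = √(2DSH) = √(2 × 51,500 × 317 × 44.48) ≈ 38109.270.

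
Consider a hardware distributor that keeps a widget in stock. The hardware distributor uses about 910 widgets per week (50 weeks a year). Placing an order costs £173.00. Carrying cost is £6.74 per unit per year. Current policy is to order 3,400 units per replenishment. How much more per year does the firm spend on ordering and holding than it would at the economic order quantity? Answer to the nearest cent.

Extra cost ≈ £3,472.28 per year

Annual demand D = 910 × 50 = 45,500.
EOQ = √(2DS/H) = √(2 × 45,500 × 173 / 6.74) ≈ 1528.32.
Cost at Q* = (D/Q*)S + (Q*/2)H = √(2DSH) ≈ £10,300.87.
Cost at Q = 3,400: (45,500/3,400)×173 + (3,400/2)×6.74 = £2,315.15 + £11,458.00 = £13,773.15.
Excess = £13,773.15 − £10,300.87 = £3,472.28.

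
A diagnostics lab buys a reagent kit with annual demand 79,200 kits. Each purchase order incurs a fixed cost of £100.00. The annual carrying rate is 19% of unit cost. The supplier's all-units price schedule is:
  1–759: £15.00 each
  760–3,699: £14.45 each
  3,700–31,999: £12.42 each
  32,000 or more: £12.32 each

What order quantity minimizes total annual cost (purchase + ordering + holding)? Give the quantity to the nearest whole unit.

Q* ≈ 3,700 kits

Holding cost per unit per year at price C is H = 0.19·C.
Evaluate total cost at each tier's feasible EOQ or, if the EOQ is below the tier, at the tier's minimum quantity.
Tier 1 (£15.00): EOQ = 2357.5 exceeds tier's upper bound 759, so this tier is dominated.
EOQ at £14.45 = 2402.0 (feasible in tier 2): TC = 79,200×£14.45 + (79,200/2402.0)×100 + (2402.0/2)×0.19×£14.45 = £1,151,034.60.
EOQ at £12.42 = 2590.8 < 3700, so use break Q=3700: TC = 79,200×£12.42 + (79,200/3700.0)×100 + (3700.0/2)×0.19×£12.42 = £990,170.17.
EOQ at £12.32 = 2601.3 < 32000, so use break Q=32000: TC = 79,200×£12.32 + (79,200/32000.0)×100 + (32000.0/2)×0.19×£12.32 = £1,013,444.30.
Lowest total cost is £990,170.17 at Q = 3700.0.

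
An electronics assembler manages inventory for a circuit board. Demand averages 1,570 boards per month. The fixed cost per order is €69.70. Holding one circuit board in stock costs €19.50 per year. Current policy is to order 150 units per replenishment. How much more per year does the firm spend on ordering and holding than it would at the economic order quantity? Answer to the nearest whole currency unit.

Annual demand D = 1,570 × 12 = 18,840.
EOQ = √(2DS/H) = √(2 × 18,840 × 69.7 / 19.5) ≈ 366.99.
Cost at Q* = (D/Q*)S + (Q*/2)H = √(2DSH) ≈ €7,156.31.
Cost at Q = 150: (18,840/150)×69.7 + (150/2)×19.5 = €8,754.32 + €1,462.50 = €10,216.82.
Excess = €10,216.82 − €7,156.31 = €3,060.51.

Extra cost ≈ €3,061 per year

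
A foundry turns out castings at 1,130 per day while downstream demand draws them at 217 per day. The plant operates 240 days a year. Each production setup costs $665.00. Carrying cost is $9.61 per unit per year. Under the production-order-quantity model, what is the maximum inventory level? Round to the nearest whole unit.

I_max ≈ 2,413 castings

Annual demand D = 217 × 240 = 52,080.
Production build-up factor (1 − d/p) = 1 − 217/1,130 = 0.8080.
Q* = √(2DS / (H(1 − d/p))) = √(2 × 52,080 × 665 / (9.61 × 0.8080)).
= √(69,266,400 / 7.7645) ≈ 2986.781.
Maximum inventory = Q*(1 − d/p) = 2986.781 × 0.8080 ≈ 2413.214.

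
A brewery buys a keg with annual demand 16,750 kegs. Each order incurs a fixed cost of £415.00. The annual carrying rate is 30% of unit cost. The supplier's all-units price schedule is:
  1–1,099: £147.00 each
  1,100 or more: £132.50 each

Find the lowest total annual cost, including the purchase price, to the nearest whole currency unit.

Holding cost per unit per year at price C is H = 0.30·C.
For each price level, check whether its EOQ is feasible; otherwise the best quantity at that price is the breakpoint.
EOQ at £147.00 = 561.5 (feasible in tier 1): TC = 16,750×£147.00 + (16,750/561.5)×415 + (561.5/2)×0.30×£147.00 = £2,487,010.86.
EOQ at £132.50 = 591.4 < 1100, so use break Q=1100: TC = 16,750×£132.50 + (16,750/1100.0)×415 + (1100.0/2)×0.30×£132.50 = £2,247,556.82.
Lowest total cost among the candidates is at Q = 1100.0.

TC* ≈ £2,247,557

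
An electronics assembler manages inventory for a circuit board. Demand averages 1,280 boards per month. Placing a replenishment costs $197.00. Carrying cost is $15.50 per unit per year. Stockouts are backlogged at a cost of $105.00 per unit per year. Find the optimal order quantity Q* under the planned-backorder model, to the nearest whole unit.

Q* ≈ 669 boards

Annual demand D = 1,280 × 12 = 15,360.
With planned backorders, Q* = √(2DS/H) · √((H+B)/B).
√(2DS/H) = √(2 × 15,360 × 197 / 15.5) = 624.853.
√((H+B)/B) = √((15.5+105)/105) = 1.0713.
Q* ≈ 669.386.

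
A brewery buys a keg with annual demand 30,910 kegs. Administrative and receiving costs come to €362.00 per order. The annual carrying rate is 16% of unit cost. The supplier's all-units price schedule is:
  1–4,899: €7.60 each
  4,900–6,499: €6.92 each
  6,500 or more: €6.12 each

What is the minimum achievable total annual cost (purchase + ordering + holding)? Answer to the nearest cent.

Holding cost per unit per year at price C is H = 0.16·C.
Evaluate total cost at each tier's feasible EOQ or, if the EOQ is below the tier, at the tier's minimum quantity.
EOQ at €7.60 = 4289.9 (feasible in tier 1): TC = 30,910×€7.60 + (30,910/4289.9)×362 + (4289.9/2)×0.16×€7.60 = €240,132.58.
EOQ at €6.92 = 4495.8 < 4900, so use break Q=4900: TC = 30,910×€6.92 + (30,910/4900.0)×362 + (4900.0/2)×0.16×€6.92 = €218,893.40.
EOQ at €6.12 = 4780.6 < 6500, so use break Q=6500: TC = 30,910×€6.12 + (30,910/6500.0)×362 + (6500.0/2)×0.16×€6.12 = €194,073.05.
Lowest total cost among the candidates is at Q = 6500.0.

TC* ≈ €194,073.05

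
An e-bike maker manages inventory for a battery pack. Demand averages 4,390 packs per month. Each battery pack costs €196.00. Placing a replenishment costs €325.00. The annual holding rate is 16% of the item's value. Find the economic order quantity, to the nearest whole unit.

Annual demand D = 4,390 × 12 = 52,680.
Holding cost H = 0.16 × €196.00 = €31.3600 per unit per year.
EOQ = √(2DS / H) = √(2 × 52,680 × 325 / 31.36).
= √(34,242,000 / 31.36) = √1,091,900.5102 ≈ 1044.940.

Q* ≈ 1,045 packs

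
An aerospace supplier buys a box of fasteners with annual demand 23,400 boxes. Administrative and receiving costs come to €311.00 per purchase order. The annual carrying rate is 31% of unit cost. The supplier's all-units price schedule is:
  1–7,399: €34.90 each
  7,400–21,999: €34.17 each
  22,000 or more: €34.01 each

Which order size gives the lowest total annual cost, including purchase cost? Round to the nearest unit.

Holding cost per unit per year at price C is H = 0.31·C.
Candidates are each tier's EOQ (if it falls in that tier) and each price-break quantity.
EOQ at €34.90 = 1159.9 (feasible in tier 1): TC = 23,400×€34.90 + (23,400/1159.9)×311 + (1159.9/2)×0.31×€34.90 = €829,208.64.
EOQ at €34.17 = 1172.2 < 7400, so use break Q=7400: TC = 23,400×€34.17 + (23,400/7400.0)×311 + (7400.0/2)×0.31×€34.17 = €839,754.42.
EOQ at €34.01 = 1174.9 < 22000, so use break Q=22000: TC = 23,400×€34.01 + (23,400/22000.0)×311 + (22000.0/2)×0.31×€34.01 = €912,138.89.
Lowest total cost is €829,208.64 at Q = 1159.9.

Q* ≈ 1,160 boxes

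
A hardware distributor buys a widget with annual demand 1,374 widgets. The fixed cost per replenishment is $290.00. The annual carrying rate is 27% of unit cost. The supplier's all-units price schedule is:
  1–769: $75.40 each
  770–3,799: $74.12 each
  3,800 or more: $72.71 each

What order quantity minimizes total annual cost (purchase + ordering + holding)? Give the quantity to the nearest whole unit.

Q* ≈ 198 widgets

Holding cost per unit per year at price C is H = 0.27·C.
For each price level, check whether its EOQ is feasible; otherwise the best quantity at that price is the breakpoint.
EOQ at $75.40 = 197.9 (feasible in tier 1): TC = 1,374×$75.40 + (1,374/197.9)×290 + (197.9/2)×0.27×$75.40 = $107,627.47.
EOQ at $74.12 = 199.6 < 770, so use break Q=770: TC = 1,374×$74.12 + (1,374/770.0)×290 + (770.0/2)×0.27×$74.12 = $110,063.13.
EOQ at $72.71 = 201.5 < 3800, so use break Q=3800: TC = 1,374×$72.71 + (1,374/3800.0)×290 + (3800.0/2)×0.27×$72.71 = $137,308.63.
Lowest total cost is $107,627.47 at Q = 197.9.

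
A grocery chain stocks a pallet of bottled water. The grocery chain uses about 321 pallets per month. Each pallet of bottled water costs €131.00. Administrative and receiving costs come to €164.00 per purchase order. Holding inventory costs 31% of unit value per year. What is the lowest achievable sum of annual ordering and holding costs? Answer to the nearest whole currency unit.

Annual demand D = 321 × 12 = 3,852.
Holding cost H = 0.31 × €131.00 = €40.6100 per unit per year.
EOQ = √(2DS/H) = √(2 × 3,852 × 164 / 40.61) ≈ 176.39.
At Q*, ordering cost (D/Q*)S equals holding cost (Q*/2)H, each = √(DSH/2).
Minimum total = √(2DSH) = √(2 × 3,852 × 164 × 40.61) ≈ 7163.026.

TC* ≈ €7,163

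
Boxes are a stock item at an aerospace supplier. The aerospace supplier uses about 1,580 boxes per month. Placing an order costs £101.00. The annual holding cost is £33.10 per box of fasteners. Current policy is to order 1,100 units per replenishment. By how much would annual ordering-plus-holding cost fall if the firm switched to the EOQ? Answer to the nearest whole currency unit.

Annual demand D = 1,580 × 12 = 18,960.
EOQ = √(2DS/H) = √(2 × 18,960 × 101 / 33.1) ≈ 340.16.
Cost at Q* = (D/Q*)S + (Q*/2)H = √(2DSH) ≈ £11,259.23.
Cost at Q = 1,100: (18,960/1,100)×101 + (1,100/2)×33.1 = £1,740.87 + £18,205.00 = £19,945.87.
Excess = £19,945.87 − £11,259.23 = £8,686.64.

Extra cost ≈ £8,687 per year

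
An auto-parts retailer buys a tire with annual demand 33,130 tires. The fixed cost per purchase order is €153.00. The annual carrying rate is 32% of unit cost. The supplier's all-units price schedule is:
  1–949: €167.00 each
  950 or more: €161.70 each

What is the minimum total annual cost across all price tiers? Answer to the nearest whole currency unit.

TC* ≈ €5,387,035

Holding cost per unit per year at price C is H = 0.32·C.
Candidates are each tier's EOQ (if it falls in that tier) and each price-break quantity.
EOQ at €167.00 = 435.6 (feasible in tier 1): TC = 33,130×€167.00 + (33,130/435.6)×153 + (435.6/2)×0.32×€167.00 = €5,555,985.80.
EOQ at €161.70 = 442.6 < 950, so use break Q=950: TC = 33,130×€161.70 + (33,130/950.0)×153 + (950.0/2)×0.32×€161.70 = €5,387,035.07.
Lowest total cost among the candidates is at Q = 950.0.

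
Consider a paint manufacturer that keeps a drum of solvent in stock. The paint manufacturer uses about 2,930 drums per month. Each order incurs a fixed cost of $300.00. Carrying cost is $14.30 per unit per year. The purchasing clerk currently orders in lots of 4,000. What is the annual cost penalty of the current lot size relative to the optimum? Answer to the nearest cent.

Extra cost ≈ $13,868.27 per year

Annual demand D = 2,930 × 12 = 35,160.
EOQ = √(2DS/H) = √(2 × 35,160 × 300 / 14.3) ≈ 1214.60.
Cost at Q* = (D/Q*)S + (Q*/2)H = √(2DSH) ≈ $17,368.73.
Cost at Q = 4,000: (35,160/4,000)×300 + (4,000/2)×14.3 = $2,637.00 + $28,600.00 = $31,237.00.
Excess = $31,237.00 − $17,368.73 = $13,868.27.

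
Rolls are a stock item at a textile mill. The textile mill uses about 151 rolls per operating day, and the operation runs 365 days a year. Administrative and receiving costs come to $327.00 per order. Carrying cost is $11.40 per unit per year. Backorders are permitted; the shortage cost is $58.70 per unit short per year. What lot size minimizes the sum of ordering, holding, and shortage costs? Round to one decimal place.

Annual demand D = 151 × 365 = 55,115.
With planned backorders, Q* = √(2DS/H) · √((H+B)/B).
√(2DS/H) = √(2 × 55,115 × 327 / 11.4) = 1778.162.
√((H+B)/B) = √((11.4+58.7)/58.7) = 1.0928.
Q* ≈ 1943.172.

Q* ≈ 1,943.2 rolls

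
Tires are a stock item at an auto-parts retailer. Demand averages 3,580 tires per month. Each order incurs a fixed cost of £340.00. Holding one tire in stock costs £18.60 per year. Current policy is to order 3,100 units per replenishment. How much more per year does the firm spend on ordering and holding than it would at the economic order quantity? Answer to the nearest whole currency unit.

Extra cost ≈ £10,232 per year

Annual demand D = 3,580 × 12 = 42,960.
EOQ = √(2DS/H) = √(2 × 42,960 × 340 / 18.6) ≈ 1253.23.
Cost at Q* = (D/Q*)S + (Q*/2)H = √(2DSH) ≈ £23,310.04.
Cost at Q = 3,100: (42,960/3,100)×340 + (3,100/2)×18.6 = £4,711.74 + £28,830.00 = £33,541.74.
Excess = £33,541.74 − £23,310.04 = £10,231.70.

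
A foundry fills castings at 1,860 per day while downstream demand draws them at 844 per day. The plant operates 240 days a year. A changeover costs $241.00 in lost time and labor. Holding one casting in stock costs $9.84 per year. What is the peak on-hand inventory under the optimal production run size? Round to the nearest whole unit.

I_max ≈ 2,328 castings

Annual demand D = 844 × 240 = 202,560.
Production build-up factor (1 − d/p) = 1 − 844/1,860 = 0.5462.
Q* = √(2DS / (H(1 − d/p))) = √(2 × 202,560 × 241 / (9.84 × 0.5462)).
= √(97,633,920 / 5.375) ≈ 4261.990.
Maximum inventory = Q*(1 − d/p) = 4261.990 × 0.5462 ≈ 2328.055.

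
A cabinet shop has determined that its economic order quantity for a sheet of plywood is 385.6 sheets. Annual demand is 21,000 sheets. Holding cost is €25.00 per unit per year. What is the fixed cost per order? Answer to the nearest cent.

S ≈ €88.50

The basic EOQ model gives Q* = √(2DS/H); rearrange for the unknown.
From Q* = √(2DS/H): S = Q*²H / (2D) = 385.6² × 25 / (2 × 21,000) = 88.5044.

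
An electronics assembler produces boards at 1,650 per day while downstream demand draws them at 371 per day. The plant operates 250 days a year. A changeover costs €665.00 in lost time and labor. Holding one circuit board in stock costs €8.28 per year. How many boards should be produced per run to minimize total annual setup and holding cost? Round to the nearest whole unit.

Q* ≈ 4,384 boards

Annual demand D = 371 × 250 = 92,750.
Production build-up factor (1 − d/p) = 1 − 371/1,650 = 0.7752.
Q* = √(2DS / (H(1 − d/p))) = √(2 × 92,750 × 665 / (8.28 × 0.7752)).
= √(123,357,500 / 6.4183) ≈ 4384.038.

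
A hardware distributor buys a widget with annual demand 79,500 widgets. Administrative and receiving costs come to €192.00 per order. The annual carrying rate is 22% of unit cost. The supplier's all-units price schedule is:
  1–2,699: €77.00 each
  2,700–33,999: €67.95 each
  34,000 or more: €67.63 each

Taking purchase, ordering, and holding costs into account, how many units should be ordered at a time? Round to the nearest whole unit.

Holding cost per unit per year at price C is H = 0.22·C.
For each price level, check whether its EOQ is feasible; otherwise the best quantity at that price is the breakpoint.
EOQ at €77.00 = 1342.4 (feasible in tier 1): TC = 79,500×€77.00 + (79,500/1342.4)×192 + (1342.4/2)×0.22×€77.00 = €6,144,240.81.
EOQ at €67.95 = 1429.0 < 2700, so use break Q=2700: TC = 79,500×€67.95 + (79,500/2700.0)×192 + (2700.0/2)×0.22×€67.95 = €5,427,859.48.
EOQ at €67.63 = 1432.4 < 34000, so use break Q=34000: TC = 79,500×€67.63 + (79,500/34000.0)×192 + (34000.0/2)×0.22×€67.63 = €5,629,970.14.
Lowest total cost is €5,427,859.48 at Q = 2700.0.

Q* ≈ 2,700 widgets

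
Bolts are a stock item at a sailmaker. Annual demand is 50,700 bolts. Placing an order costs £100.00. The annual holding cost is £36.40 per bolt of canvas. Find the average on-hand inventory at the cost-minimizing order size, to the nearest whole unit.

Average inventory ≈ 264 bolts

EOQ = √(2DS/H) = √(2 × 50,700 × 100 / 36.4) ≈ 527.80.
Average inventory = Q*/2 ≈ 527.80 / 2 = 263.899.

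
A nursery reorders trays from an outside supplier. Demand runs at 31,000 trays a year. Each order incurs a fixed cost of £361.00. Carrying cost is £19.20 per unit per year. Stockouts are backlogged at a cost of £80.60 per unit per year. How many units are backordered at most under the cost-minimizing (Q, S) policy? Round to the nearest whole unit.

With planned backorders, Q* = √(2DS/H) · √((H+B)/B).
√(2DS/H) = √(2 × 31,000 × 361 / 19.2) = 1079.689.
√((H+B)/B) = √((19.2+80.6)/80.6) = 1.1128.
Q* ≈ 1201.425.
S* = Q* · H/(H+B) = 1201.425 × 19.2/99.8 ≈ 231.136.

S* ≈ 231 trays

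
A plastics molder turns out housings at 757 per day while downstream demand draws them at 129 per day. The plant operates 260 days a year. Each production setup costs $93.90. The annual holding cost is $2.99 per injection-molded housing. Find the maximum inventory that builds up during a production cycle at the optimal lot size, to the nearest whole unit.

I_max ≈ 1,322 housings

Annual demand D = 129 × 260 = 33,540.
Production build-up factor (1 − d/p) = 1 − 129/757 = 0.8296.
Q* = √(2DS / (H(1 − d/p))) = √(2 × 33,540 × 93.9 / (2.99 × 0.8296)).
= √(6,298,812 / 2.4805) ≈ 1593.536.
Maximum inventory = Q*(1 − d/p) = 1593.536 × 0.8296 ≈ 1321.982.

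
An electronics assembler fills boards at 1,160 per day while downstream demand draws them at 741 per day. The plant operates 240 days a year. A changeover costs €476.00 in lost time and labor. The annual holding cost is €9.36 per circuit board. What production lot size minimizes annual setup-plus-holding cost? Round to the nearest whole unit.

Annual demand D = 741 × 240 = 177,840.
Production build-up factor (1 − d/p) = 1 − 741/1,160 = 0.3612.
Q* = √(2DS / (H(1 − d/p))) = √(2 × 177,840 × 476 / (9.36 × 0.3612)).
= √(169,303,680 / 3.3809) ≈ 7076.480.

Q* ≈ 7,076 boards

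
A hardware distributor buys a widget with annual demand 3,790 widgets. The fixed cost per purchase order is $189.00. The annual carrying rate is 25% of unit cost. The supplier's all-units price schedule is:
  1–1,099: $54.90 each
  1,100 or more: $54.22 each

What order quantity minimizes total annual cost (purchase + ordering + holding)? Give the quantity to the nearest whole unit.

Holding cost per unit per year at price C is H = 0.25·C.
Candidates are each tier's EOQ (if it falls in that tier) and each price-break quantity.
EOQ at $54.90 = 323.1 (feasible in tier 1): TC = 3,790×$54.90 + (3,790/323.1)×189 + (323.1/2)×0.25×$54.90 = $212,505.27.
EOQ at $54.22 = 325.1 < 1100, so use break Q=1100: TC = 3,790×$54.22 + (3,790/1100.0)×189 + (1100.0/2)×0.25×$54.22 = $213,600.24.
Lowest total cost is $212,505.27 at Q = 323.1.

Q* ≈ 323 widgets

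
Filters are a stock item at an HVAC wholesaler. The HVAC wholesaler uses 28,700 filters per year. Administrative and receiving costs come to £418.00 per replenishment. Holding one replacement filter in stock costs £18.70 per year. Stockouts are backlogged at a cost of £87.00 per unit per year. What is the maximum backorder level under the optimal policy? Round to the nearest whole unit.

S* ≈ 221 filters

With planned backorders, Q* = √(2DS/H) · √((H+B)/B).
√(2DS/H) = √(2 × 28,700 × 418 / 18.7) = 1132.722.
√((H+B)/B) = √((18.7+87)/87) = 1.1022.
Q* ≈ 1248.536.
S* = Q* · H/(H+B) = 1248.536 × 18.7/105.7 ≈ 220.886.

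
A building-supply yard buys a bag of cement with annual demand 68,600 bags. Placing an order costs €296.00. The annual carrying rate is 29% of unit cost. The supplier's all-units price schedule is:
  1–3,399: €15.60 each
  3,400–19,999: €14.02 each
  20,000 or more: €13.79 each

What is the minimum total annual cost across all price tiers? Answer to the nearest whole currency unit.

Holding cost per unit per year at price C is H = 0.29·C.
For each price level, check whether its EOQ is feasible; otherwise the best quantity at that price is the breakpoint.
EOQ at €15.60 = 2996.1 (feasible in tier 1): TC = 68,600×€15.60 + (68,600/2996.1)×296 + (2996.1/2)×0.29×€15.60 = €1,083,714.52.
EOQ at €14.02 = 3160.5 < 3400, so use break Q=3400: TC = 68,600×€14.02 + (68,600/3400.0)×296 + (3400.0/2)×0.29×€14.02 = €974,656.10.
EOQ at €13.79 = 3186.7 < 20000, so use break Q=20000: TC = 68,600×€13.79 + (68,600/20000.0)×296 + (20000.0/2)×0.29×€13.79 = €987,000.28.
Lowest total cost among the candidates is at Q = 3400.0.

TC* ≈ €974,656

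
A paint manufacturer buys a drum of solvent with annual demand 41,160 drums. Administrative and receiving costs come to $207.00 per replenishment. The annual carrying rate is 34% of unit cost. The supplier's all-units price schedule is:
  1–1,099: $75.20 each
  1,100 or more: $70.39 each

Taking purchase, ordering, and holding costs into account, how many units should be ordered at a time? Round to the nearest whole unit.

Q* ≈ 1,100 drums

Holding cost per unit per year at price C is H = 0.34·C.
Candidates are each tier's EOQ (if it falls in that tier) and each price-break quantity.
EOQ at $75.20 = 816.4 (feasible in tier 1): TC = 41,160×$75.20 + (41,160/816.4)×207 + (816.4/2)×0.34×$75.20 = $3,116,105.07.
EOQ at $70.39 = 843.8 < 1100, so use break Q=1100: TC = 41,160×$70.39 + (41,160/1100.0)×207 + (1100.0/2)×0.34×$70.39 = $2,918,160.89.
Lowest total cost is $2,918,160.89 at Q = 1100.0.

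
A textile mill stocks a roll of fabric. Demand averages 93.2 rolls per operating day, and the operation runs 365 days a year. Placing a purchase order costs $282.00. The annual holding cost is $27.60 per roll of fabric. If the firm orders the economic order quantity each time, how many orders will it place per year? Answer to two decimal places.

N ≈ 40.80 orders per year

Annual demand D = 93.2 × 365 = 34,018.
The optimal lot size = √(2DS/H) = √(2 × 34,018 × 282 / 27.6) ≈ 833.76.
Orders per year = D / Q* = 34,018 / 833.76 ≈ 40.801.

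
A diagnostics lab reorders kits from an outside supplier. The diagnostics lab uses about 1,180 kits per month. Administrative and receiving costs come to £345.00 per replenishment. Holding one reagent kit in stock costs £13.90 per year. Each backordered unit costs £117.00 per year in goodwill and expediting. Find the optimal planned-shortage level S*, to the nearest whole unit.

S* ≈ 94 kits

Annual demand D = 1,180 × 12 = 14,160.
With planned backorders, Q* = √(2DS/H) · √((H+B)/B).
√(2DS/H) = √(2 × 14,160 × 345 / 13.9) = 838.395.
√((H+B)/B) = √((13.9+117)/117) = 1.0577.
Q* ≈ 886.800.
S* = Q* · H/(H+B) = 886.800 × 13.9/130.9 ≈ 94.167.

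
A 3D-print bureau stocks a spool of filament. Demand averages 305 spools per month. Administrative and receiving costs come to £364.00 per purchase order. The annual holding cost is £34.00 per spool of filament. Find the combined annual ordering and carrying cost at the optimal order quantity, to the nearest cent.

Annual demand D = 305 × 12 = 3,660.
The optimal lot size = √(2DS/H) = √(2 × 3,660 × 364 / 34) ≈ 279.94.
At Q*, ordering cost (D/Q*)S equals holding cost (Q*/2)H, each = √(DSH/2).
Minimum total = √(2DSH) = √(2 × 3,660 × 364 × 34) ≈ 9518.000.

TC* ≈ £9,518.00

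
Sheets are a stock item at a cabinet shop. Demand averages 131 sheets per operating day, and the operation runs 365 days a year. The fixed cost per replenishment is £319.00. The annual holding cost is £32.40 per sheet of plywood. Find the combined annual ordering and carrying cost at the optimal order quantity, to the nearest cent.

TC* ≈ £31,438.72

Annual demand D = 131 × 365 = 47,815.
EOQ = √(2DS/H) = √(2 × 47,815 × 319 / 32.4) ≈ 970.33.
At Q*, ordering cost (D/Q*)S equals holding cost (Q*/2)H, each = √(DSH/2).
Minimum total = √(2DSH) = √(2 × 47,815 × 319 × 32.4) ≈ 31438.725.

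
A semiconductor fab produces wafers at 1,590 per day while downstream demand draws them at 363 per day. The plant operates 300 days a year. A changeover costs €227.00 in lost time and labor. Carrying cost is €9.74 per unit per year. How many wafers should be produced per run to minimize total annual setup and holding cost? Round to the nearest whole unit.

Q* ≈ 2,565 wafers

Annual demand D = 363 × 300 = 108,900.
Production build-up factor (1 − d/p) = 1 − 363/1,590 = 0.7717.
Q* = √(2DS / (H(1 − d/p))) = √(2 × 108,900 × 227 / (9.74 × 0.7717)).
= √(49,440,600 / 7.5163) ≈ 2564.712.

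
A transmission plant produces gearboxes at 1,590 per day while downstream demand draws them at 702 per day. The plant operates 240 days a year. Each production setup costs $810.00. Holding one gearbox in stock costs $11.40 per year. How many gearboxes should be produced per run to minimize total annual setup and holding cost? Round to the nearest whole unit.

Annual demand D = 702 × 240 = 168,480.
Production build-up factor (1 − d/p) = 1 − 702/1,590 = 0.5585.
Q* = √(2DS / (H(1 − d/p))) = √(2 × 168,480 × 810 / (11.4 × 0.5585)).
= √(272,937,600 / 6.3668) ≈ 6547.437.

Q* ≈ 6,547 gearboxes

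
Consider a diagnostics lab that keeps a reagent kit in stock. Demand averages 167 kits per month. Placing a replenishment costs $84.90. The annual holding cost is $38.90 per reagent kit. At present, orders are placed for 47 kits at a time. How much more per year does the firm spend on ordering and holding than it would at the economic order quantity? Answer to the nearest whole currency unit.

Extra cost ≈ $896 per year

Annual demand D = 167 × 12 = 2,004.
EOQ = √(2DS/H) = √(2 × 2,004 × 84.9 / 38.9) ≈ 93.53.
Cost at Q* = (D/Q*)S + (Q*/2)H = √(2DSH) ≈ $3,638.25.
Cost at Q = 47: (2,004/47)×84.9 + (47/2)×38.9 = $3,619.99 + $914.15 = $4,534.14.
Excess = $4,534.14 − $3,638.25 = $895.89.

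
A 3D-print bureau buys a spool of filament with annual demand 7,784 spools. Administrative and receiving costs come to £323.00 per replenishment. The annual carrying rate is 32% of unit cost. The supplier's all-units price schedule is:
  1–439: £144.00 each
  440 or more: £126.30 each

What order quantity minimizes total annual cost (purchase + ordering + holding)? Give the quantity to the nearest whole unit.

Q* ≈ 440 spools

Holding cost per unit per year at price C is H = 0.32·C.
Evaluate total cost at each tier's feasible EOQ or, if the EOQ is below the tier, at the tier's minimum quantity.
EOQ at £144.00 = 330.3 (feasible in tier 1): TC = 7,784×£144.00 + (7,784/330.3)×323 + (330.3/2)×0.32×£144.00 = £1,136,118.08.
EOQ at £126.30 = 352.7 < 440, so use break Q=440: TC = 7,784×£126.30 + (7,784/440.0)×323 + (440.0/2)×0.32×£126.30 = £997,724.88.
Lowest total cost is £997,724.88 at Q = 440.0.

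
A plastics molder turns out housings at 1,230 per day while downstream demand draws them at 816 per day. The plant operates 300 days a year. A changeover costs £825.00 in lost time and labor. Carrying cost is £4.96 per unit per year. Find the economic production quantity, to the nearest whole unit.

Q* ≈ 15,555 housings

Annual demand D = 816 × 300 = 244,800.
Production build-up factor (1 − d/p) = 1 − 816/1,230 = 0.3366.
Q* = √(2DS / (H(1 − d/p))) = √(2 × 244,800 × 825 / (4.96 × 0.3366)).
= √(403,920,000 / 1.6695) ≈ 15554.614.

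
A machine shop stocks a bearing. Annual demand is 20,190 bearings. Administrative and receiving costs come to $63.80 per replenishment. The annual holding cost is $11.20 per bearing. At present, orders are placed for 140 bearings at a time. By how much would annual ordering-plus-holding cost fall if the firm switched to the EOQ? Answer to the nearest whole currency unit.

Extra cost ≈ $4,613 per year

EOQ = √(2DS/H) = √(2 × 20,190 × 63.8 / 11.2) ≈ 479.61.
Cost at Q* = (D/Q*)S + (Q*/2)H = √(2DSH) ≈ $5,371.59.
Cost at Q = 140: (20,190/140)×63.8 + (140/2)×11.2 = $9,200.87 + $784.00 = $9,984.87.
Excess = $9,984.87 − $5,371.59 = $4,613.29.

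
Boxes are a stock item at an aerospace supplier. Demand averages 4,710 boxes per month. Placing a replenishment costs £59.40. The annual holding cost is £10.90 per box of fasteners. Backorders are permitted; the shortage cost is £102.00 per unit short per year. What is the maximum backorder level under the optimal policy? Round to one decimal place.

Annual demand D = 4,710 × 12 = 56,520.
With planned backorders, Q* = √(2DS/H) · √((H+B)/B).
√(2DS/H) = √(2 × 56,520 × 59.4 / 10.9) = 784.867.
√((H+B)/B) = √((10.9+102)/102) = 1.0521.
Q* ≈ 825.739.
S* = Q* · H/(H+B) = 825.739 × 10.9/112.9 ≈ 79.722.

S* ≈ 79.7 boxes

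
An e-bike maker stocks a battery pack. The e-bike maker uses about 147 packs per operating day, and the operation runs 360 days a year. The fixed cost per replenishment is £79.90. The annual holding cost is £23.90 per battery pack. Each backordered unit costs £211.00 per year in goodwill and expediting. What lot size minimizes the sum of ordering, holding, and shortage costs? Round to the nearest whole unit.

Q* ≈ 628 packs

Annual demand D = 147 × 360 = 52,920.
With planned backorders, Q* = √(2DS/H) · √((H+B)/B).
√(2DS/H) = √(2 × 52,920 × 79.9 / 23.9) = 594.839.
√((H+B)/B) = √((23.9+211)/211) = 1.0551.
Q* ≈ 627.624.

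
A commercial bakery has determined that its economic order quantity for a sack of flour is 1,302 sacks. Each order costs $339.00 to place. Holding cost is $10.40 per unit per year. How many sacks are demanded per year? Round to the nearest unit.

D ≈ 26,003 sacks per year

Invert the EOQ relation Q*² = 2DS/H.
From Q* = √(2DS/H): D = Q*²H / (2S) = 1,302² × 10.4 / (2 × 339) = 26003.129.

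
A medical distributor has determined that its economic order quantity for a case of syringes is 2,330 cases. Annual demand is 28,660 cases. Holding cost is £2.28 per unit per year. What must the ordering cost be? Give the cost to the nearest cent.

S ≈ £215.94

Invert the EOQ relation Q*² = 2DS/H.
From Q* = √(2DS/H): S = Q*²H / (2D) = 2,330² × 2.28 / (2 × 28,660) = 215.9437.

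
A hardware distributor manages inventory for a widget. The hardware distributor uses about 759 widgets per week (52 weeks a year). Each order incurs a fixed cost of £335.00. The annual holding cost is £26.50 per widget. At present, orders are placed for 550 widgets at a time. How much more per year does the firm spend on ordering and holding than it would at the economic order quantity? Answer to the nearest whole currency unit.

Extra cost ≈ £4,855 per year

Annual demand D = 759 × 52 = 39,468.
EOQ = √(2DS/H) = √(2 × 39,468 × 335 / 26.5) ≈ 998.93.
Cost at Q* = (D/Q*)S + (Q*/2)H = √(2DSH) ≈ £26,471.76.
Cost at Q = 550: (39,468/550)×335 + (550/2)×26.5 = £24,039.60 + £7,287.50 = £31,327.10.
Excess = £31,327.10 − £26,471.76 = £4,855.34.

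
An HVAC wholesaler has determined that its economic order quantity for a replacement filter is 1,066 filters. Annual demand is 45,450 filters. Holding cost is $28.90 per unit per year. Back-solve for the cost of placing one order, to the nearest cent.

S ≈ $361.28

Invert the EOQ relation Q*² = 2DS/H.
From Q* = √(2DS/H): S = Q*²H / (2D) = 1,066² × 28.9 / (2 × 45,450) = 361.2837.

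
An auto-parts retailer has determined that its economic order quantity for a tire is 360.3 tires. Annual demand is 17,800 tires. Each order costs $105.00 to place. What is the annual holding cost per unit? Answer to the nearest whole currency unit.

The basic EOQ model gives Q* = √(2DS/H); rearrange for the unknown.
From Q* = √(2DS/H): H = 2DS / Q*² = 2 × 17,800 × 105 / 360.3² = 28.7946.

H ≈ $29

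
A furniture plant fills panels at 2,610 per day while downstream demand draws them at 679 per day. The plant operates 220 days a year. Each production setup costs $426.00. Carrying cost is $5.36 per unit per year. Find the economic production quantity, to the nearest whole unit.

Annual demand D = 679 × 220 = 149,380.
Production build-up factor (1 − d/p) = 1 − 679/2,610 = 0.7398.
Q* = √(2DS / (H(1 − d/p))) = √(2 × 149,380 × 426 / (5.36 × 0.7398)).
= √(127,271,760 / 3.9656) ≈ 5665.167.

Q* ≈ 5,665 panels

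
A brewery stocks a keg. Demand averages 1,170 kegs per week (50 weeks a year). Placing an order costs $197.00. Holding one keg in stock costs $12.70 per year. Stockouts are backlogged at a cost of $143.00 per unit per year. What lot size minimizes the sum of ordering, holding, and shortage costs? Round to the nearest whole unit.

Annual demand D = 1,170 × 50 = 58,500.
With planned backorders, Q* = √(2DS/H) · √((H+B)/B).
√(2DS/H) = √(2 × 58,500 × 197 / 12.7) = 1347.176.
√((H+B)/B) = √((12.7+143)/143) = 1.0435.
Q* ≈ 1405.725.

Q* ≈ 1,406 kegs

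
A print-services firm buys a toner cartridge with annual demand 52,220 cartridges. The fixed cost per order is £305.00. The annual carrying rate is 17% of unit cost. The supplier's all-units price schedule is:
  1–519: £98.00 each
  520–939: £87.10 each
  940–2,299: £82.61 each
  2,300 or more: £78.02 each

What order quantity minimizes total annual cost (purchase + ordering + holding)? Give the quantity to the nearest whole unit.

Q* ≈ 2,300 cartridges

Holding cost per unit per year at price C is H = 0.17·C.
For each price level, check whether its EOQ is feasible; otherwise the best quantity at that price is the breakpoint.
Tier 1 (£98.00): EOQ = 1382.8 exceeds tier's upper bound 519, so this tier is dominated.
Tier 2 (£87.10): EOQ = 1466.7 exceeds tier's upper bound 939, so this tier is dominated.
EOQ at £82.61 = 1506.1 (feasible in tier 3): TC = 52,220×£82.61 + (52,220/1506.1)×305 + (1506.1/2)×0.17×£82.61 = £4,335,044.87.
EOQ at £78.02 = 1549.7 < 2300, so use break Q=2300: TC = 52,220×£78.02 + (52,220/2300.0)×305 + (2300.0/2)×0.17×£78.02 = £4,096,382.14.
Lowest total cost is £4,096,382.14 at Q = 2300.0.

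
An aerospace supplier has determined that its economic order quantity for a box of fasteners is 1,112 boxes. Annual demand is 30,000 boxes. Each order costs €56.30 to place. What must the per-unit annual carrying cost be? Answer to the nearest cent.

H ≈ €2.73

Squaring Q* = √(2DS/H) gives Q*² = 2DS/H.
From Q* = √(2DS/H): H = 2DS / Q*² = 2 × 30,000 × 56.3 / 1,112² = 2.7318.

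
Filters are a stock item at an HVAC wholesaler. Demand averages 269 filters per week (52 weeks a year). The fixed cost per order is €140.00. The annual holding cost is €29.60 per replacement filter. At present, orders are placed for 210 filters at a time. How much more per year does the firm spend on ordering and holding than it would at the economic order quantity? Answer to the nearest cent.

Annual demand D = 269 × 52 = 13,988.
EOQ = √(2DS/H) = √(2 × 13,988 × 140 / 29.6) ≈ 363.76.
Cost at Q* = (D/Q*)S + (Q*/2)H = √(2DSH) ≈ €10,767.20.
Cost at Q = 210: (13,988/210)×140 + (210/2)×29.6 = €9,325.33 + €3,108.00 = €12,433.33.
Excess = €12,433.33 − €10,767.20 = €1,666.14.

Extra cost ≈ €1,666.14 per year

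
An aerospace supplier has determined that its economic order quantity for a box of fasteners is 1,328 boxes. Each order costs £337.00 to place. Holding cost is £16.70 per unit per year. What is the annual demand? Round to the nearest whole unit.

Squaring Q* = √(2DS/H) gives Q*² = 2DS/H.
From Q* = √(2DS/H): D = Q*²H / (2S) = 1,328² × 16.7 / (2 × 337) = 43697.111.

D ≈ 43,697 boxes per year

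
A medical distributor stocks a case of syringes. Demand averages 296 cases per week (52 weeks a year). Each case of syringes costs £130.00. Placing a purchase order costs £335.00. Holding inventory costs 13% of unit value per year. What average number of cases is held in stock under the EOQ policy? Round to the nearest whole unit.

Average inventory ≈ 391 cases

Annual demand D = 296 × 52 = 15,392.
Holding cost H = 0.13 × £130.00 = £16.9000 per unit per year.
The optimal lot size = √(2DS/H) = √(2 × 15,392 × 335 / 16.9) ≈ 781.16.
Average inventory = Q*/2 ≈ 781.16 / 2 = 390.581.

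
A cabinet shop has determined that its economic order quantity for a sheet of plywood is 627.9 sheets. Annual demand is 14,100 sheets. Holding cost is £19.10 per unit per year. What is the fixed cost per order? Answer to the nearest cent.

Invert the EOQ relation Q*² = 2DS/H.
From Q* = √(2DS/H): S = Q*²H / (2D) = 627.9² × 19.1 / (2 × 14,100) = 267.0332.

S ≈ £267.03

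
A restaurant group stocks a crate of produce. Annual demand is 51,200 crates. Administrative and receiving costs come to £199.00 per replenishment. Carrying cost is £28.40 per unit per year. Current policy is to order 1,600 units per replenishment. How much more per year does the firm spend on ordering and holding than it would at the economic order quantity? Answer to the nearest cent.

EOQ = √(2DS/H) = √(2 × 51,200 × 199 / 28.4) ≈ 847.07.
Cost at Q* = (D/Q*)S + (Q*/2)H = √(2DSH) ≈ £24,056.68.
Cost at Q = 1,600: (51,200/1,600)×199 + (1,600/2)×28.4 = £6,368.00 + £22,720.00 = £29,088.00.
Excess = £29,088.00 − £24,056.68 = £5,031.32.

Extra cost ≈ £5,031.32 per year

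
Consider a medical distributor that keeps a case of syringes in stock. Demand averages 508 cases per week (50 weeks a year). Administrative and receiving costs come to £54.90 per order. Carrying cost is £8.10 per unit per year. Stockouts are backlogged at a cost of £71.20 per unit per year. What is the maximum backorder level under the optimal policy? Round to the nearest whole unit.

S* ≈ 63 cases

Annual demand D = 508 × 50 = 25,400.
With planned backorders, Q* = √(2DS/H) · √((H+B)/B).
√(2DS/H) = √(2 × 25,400 × 54.9 / 8.1) = 586.780.
√((H+B)/B) = √((8.1+71.2)/71.2) = 1.0554.
Q* ≈ 619.259.
S* = Q* · H/(H+B) = 619.259 × 8.1/79.3 ≈ 63.253.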